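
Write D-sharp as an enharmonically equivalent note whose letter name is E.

Eb

Plain E sits 1 semitone above D#, so on the letter E the same pitch needs a flat: Eb.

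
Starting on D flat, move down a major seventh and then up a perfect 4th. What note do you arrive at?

A major seventh down from Db is Ebb (letter E, 11 semitones down).
A perfect fourth up from Ebb is Abb (letter A, 5 semitones up).

Abb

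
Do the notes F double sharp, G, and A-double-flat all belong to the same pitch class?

F## is pitch class 7; G is pitch class 7; Abb is pitch class 7.
All spellings map to pitch class 7, so they are enharmonically equivalent.

Yes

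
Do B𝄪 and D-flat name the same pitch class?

B## = pitch class 1 and Db = pitch class 1 — the same pitch class, so they are enharmonic equivalents.

Yes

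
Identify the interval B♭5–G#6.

augmented sixth

Counting letters B–C–D–E–F–G gives a sixth.
Bb→G# = 10 semitones, 1 wider than the major sixth (9), so augmented.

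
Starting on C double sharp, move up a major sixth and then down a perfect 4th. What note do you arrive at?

A major sixth up from C## is A## (letter A, 9 semitones up).
A perfect fourth down from A## is E## (letter E, 5 semitones down).

E##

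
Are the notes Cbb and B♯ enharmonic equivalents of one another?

No

Cbb is pitch class 10; B# is pitch class 0.
The pitch classes differ (10 vs. 0), so they are not enharmonic equivalents.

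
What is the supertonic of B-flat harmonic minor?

C

The Bb harmonic minor scale runs Bb C Db Eb F Gb A.
Degree 2 is C.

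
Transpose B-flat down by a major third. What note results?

Gb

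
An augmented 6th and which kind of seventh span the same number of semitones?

minor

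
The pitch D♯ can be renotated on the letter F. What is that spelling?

D# is pitch class 3. The letter F alone is pitch class 5.
To reach pitch class 3 from F requires an offset of -2 semitones, i.e. double flat: Fbb.

Fbb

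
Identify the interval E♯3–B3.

diminished fifth

Counting letters E–F–G–A–B gives a fifth.
E#→B = 6 semitones, 1 narrower than the perfect fifth (7), so diminished.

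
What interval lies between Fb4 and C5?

The letter names run F→C, a span of 4 letter steps, so the interval is some kind of fifth.
Fb to C is 8 semitones. A perfect fifth is 7, so 8 makes it augmented.

augmented fifth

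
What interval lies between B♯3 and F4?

The letter names run B→F, a span of 4 letter steps, so the interval is some kind of fifth.
B# to F is 5 semitones. A perfect fifth is 7, so 5 makes it doubly diminished.

doubly diminished fifth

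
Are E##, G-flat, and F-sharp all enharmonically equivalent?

Yes

E## is pitch class 6; Gb is pitch class 6; F# is pitch class 6.
All spellings map to pitch class 6, so they are enharmonically equivalent.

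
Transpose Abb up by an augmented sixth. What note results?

A sixth above A lands on the letter F.
An augmented sixth spans 10 semitones, so Abb moves to pitch class 5. On the letter F that is F.

F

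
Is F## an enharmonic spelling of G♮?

Yes

F## = pitch class 7 and G = pitch class 7 — the same pitch class, so they are enharmonic equivalents.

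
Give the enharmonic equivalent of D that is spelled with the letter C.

D is pitch class 2. The letter C alone is pitch class 0.
To reach pitch class 2 from C requires an offset of +2 semitones, i.e. double sharp: C##.

C##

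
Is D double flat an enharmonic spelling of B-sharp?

Dbb = pitch class 0 and B# = pitch class 0 — the same pitch class, so they are enharmonic equivalents.

Yes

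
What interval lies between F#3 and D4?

Counting letters F–G–A–B–C–D gives a sixth.
F#→D = 8 semitones, 1 narrower than the major sixth (9), so minor.

minor sixth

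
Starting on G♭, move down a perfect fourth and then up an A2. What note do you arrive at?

E

A perfect fourth down from Gb is Db (letter D, 5 semitones down).
An augmented second up from Db is E (letter E, 3 semitones up).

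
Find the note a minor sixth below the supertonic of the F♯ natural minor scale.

B#

The supertonic of F# natural minor is G#.
A minor sixth (8 semitones) below G# lands on the letter B, giving B#.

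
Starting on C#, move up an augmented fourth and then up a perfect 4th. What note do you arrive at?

B#

An augmented fourth up from C# is F## (letter F, 6 semitones up).
A perfect fourth up from F## is B# (letter B, 5 semitones up).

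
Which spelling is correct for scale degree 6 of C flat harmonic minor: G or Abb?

Abb

Each scale degree takes a distinct letter name. Degree 6 of a scale on C must use the letter A.
Abb and G are enharmonically the same pitch, but only Abb uses the letter A, so it is the correct spelling here.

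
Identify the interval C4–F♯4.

augmented fourth

Counting letters C–D–E–F gives a fourth.
C→F# = 6 semitones, 1 wider than the perfect fourth (5), so augmented.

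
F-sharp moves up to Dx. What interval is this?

augmented sixth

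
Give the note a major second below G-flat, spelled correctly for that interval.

G down a major second is F, so the target letter is F.
From Gb, a major second is 2 semitones down: Fb.

Fb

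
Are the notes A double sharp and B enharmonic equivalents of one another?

Yes

A## is pitch class 11; B is pitch class 11.
All spellings map to pitch class 11, so they are enharmonically equivalent.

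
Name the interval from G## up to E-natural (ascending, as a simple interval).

The letter names run G→E, a span of 5 letter steps, so the interval is some kind of sixth.
G## to E is 7 semitones. A major sixth is 9, so 7 makes it diminished.

diminished sixth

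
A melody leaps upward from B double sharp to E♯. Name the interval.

Counting letters B–C–D–E gives a fourth.
B##→E# = 4 semitones, 1 narrower than the perfect fourth (5), so diminished.

diminished fourth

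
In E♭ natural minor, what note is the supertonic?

F

The Eb natural minor scale runs Eb F Gb Ab Bb Cb Db.
Degree 2 is F.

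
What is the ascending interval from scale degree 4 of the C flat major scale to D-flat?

Scale degree 4 of Cb major is Fb.
Fb up to Db: letters F→D make it a sixth; 9 semitones makes it major.

major sixth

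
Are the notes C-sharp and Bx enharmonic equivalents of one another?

Yes

C# = pitch class 1 and B## = pitch class 1 — the same pitch class, so they are enharmonic equivalents.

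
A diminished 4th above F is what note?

Bbb

A fourth above F lands on the letter B.
A diminished fourth spans 4 semitones, so F moves to pitch class 9. On the letter B that is Bbb.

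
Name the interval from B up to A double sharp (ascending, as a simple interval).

The letter names run B→A, a span of 6 letter steps, so the interval is some kind of seventh.
B to A## is 12 semitones. A major seventh is 11, so 12 makes it augmented.

augmented seventh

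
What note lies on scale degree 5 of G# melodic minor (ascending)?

Degree 5 takes the letter 4 steps above G, which is D.
In melodic minor (ascending), degree 5 sits 7 semitones above the tonic. G# + 7 semitones is pitch class 3, spelled on D as D#.

D#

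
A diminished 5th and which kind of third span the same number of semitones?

doubly augmented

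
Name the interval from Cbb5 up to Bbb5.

major seventh

Counting letters C–D–E–F–G–A–B gives a seventh.
Cbb→Bbb = 11 semitones, exactly the major seventh.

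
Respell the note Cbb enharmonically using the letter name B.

Bb

Cbb is pitch class 10. The letter B alone is pitch class 11.
To reach pitch class 10 from B requires an offset of -1 semitone, i.e. flat: Bb.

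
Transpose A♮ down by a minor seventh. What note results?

B

A seventh below A lands on the letter B.
A minor seventh spans 10 semitones, so A moves to pitch class 11. On the letter B that is B.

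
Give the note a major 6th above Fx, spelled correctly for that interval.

A sixth above F lands on the letter D.
A major sixth spans 9 semitones, so F## moves to pitch class 4. On the letter D that is D##.

D##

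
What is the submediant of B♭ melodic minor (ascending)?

G

The Bb melodic minor (ascending) scale runs Bb C Db Eb F G A.
Degree 6 is G.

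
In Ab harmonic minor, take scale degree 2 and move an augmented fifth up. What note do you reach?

F#

Scale degree 2 of Ab harmonic minor is Bb.
An augmented fifth (8 semitones) above Bb lands on the letter F, giving F#.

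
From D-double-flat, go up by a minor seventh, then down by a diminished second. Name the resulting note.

Bb

A minor seventh up from Dbb is Cbb (letter C, 10 semitones up).
A diminished second down from Cbb is Bb (letter B, 0 semitones down).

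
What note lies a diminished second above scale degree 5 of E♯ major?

C

Scale degree 5 of E# major is B#.
A diminished second (0 semitones) above B# lands on the letter C, giving C.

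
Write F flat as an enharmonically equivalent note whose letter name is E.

E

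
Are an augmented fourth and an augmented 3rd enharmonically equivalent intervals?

No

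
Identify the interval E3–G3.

The letter names run E→G, a span of 2 letter steps, so the interval is some kind of third.
E to G is 3 semitones. A major third is 4, so 3 makes it minor.

minor third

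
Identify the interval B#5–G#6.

The letter names run B→G, a span of 5 letter steps, so the interval is some kind of sixth.
B# to G# is 8 semitones. A major sixth is 9, so 8 makes it minor.

minor sixth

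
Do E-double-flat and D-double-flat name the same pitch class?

Ebb is pitch class 2; Dbb is pitch class 0.
The pitch classes differ (2 vs. 0), so they are not enharmonic equivalents.

No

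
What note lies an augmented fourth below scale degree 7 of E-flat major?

Ab

Scale degree 7 of Eb major is D.
An augmented fourth (6 semitones) below D lands on the letter A, giving Ab.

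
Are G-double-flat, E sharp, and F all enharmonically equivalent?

Gbb = pitch class 5 and E# = pitch class 5 and F = pitch class 5 — the same pitch class, so they are enharmonic equivalents.

Yes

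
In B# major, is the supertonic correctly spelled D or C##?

Each scale degree takes a distinct letter name. Degree 2 of a scale on B must use the letter C.
C## and D are enharmonically the same pitch, but only C## uses the letter C, so it is the correct spelling here.

C##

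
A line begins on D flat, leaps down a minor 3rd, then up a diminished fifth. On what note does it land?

A minor third down from Db is Bb (letter B, 3 semitones down).
A diminished fifth up from Bb is Fb (letter F, 6 semitones up).

Fb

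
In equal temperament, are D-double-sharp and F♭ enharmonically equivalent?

Yes

D## is pitch class 4; Fb is pitch class 4.
All spellings map to pitch class 4, so they are enharmonically equivalent.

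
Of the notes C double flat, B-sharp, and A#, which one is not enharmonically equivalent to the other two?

In 12-tone equal temperament, enharmonic equivalents share a pitch class. Cbb is pitch class 10; B# is pitch class 0; A# is pitch class 10.
Cbb and A# share pitch class 10, while B# is pitch class 0.

B#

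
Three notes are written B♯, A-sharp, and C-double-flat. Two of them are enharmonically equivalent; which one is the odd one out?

B#

In 12-tone equal temperament, enharmonic equivalents share a pitch class. B# is pitch class 0; A# is pitch class 10; Cbb is pitch class 10.
A# and Cbb share pitch class 10, while B# is pitch class 0.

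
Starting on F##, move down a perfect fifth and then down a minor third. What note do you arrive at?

A perfect fifth down from F## is B# (letter B, 7 semitones down).
A minor third down from B# is G## (letter G, 3 semitones down).

G##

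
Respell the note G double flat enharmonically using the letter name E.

Plain E sits 1 semitone below Gbb, so on the letter E the same pitch needs a sharp: E#.

E#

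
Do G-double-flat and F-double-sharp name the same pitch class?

No

Gbb is pitch class 5; F## is pitch class 7.
The pitch classes differ (5 vs. 7), so they are not enharmonic equivalents.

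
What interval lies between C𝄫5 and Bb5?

augmented seventh

The letter names run C→B, a span of 6 letter steps, so the interval is some kind of seventh.
Cbb to Bb is 12 semitones. A major seventh is 11, so 12 makes it augmented.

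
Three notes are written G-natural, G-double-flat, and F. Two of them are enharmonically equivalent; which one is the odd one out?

G

In 12-tone equal temperament, enharmonic equivalents share a pitch class. G is pitch class 7; Gbb is pitch class 5; F is pitch class 5.
Gbb and F share pitch class 5, while G is pitch class 7.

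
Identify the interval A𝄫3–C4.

Counting letters A–B–C gives a third.
Abb→C = 5 semitones, 1 wider than the major third (4), so augmented.

augmented third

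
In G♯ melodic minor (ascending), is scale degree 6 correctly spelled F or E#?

E#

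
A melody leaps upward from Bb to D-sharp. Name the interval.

augmented third

Counting letters B–C–D gives a third.
Bb→D# = 5 semitones, 1 wider than the major third (4), so augmented.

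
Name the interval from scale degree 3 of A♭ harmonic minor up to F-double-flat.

Scale degree 3 of Ab harmonic minor is Cb.
Cb up to Fbb: letters C→F make it a fourth; 4 semitones makes it diminished.

diminished fourth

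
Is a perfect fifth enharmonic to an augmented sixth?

No

A perfect fifth spans 7 semitones; an augmented sixth spans 10.
The spans differ, so they are not enharmonic equivalents.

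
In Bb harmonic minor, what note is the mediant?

Db

The Bb harmonic minor scale runs Bb C Db Eb F Gb A.
Degree 3 is Db.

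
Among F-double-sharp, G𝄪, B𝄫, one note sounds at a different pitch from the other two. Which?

In 12-tone equal temperament, enharmonic equivalents share a pitch class. F## is pitch class 7; G## is pitch class 9; Bbb is pitch class 9.
G## and Bbb share pitch class 9, while F## is pitch class 7.

F##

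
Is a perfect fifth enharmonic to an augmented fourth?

No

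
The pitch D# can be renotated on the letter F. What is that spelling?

Fbb

D# is pitch class 3. The letter F alone is pitch class 5.
To reach pitch class 3 from F requires an offset of -2 semitones, i.e. double flat: Fbb.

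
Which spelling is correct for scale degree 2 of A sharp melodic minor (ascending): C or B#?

Each scale degree takes a distinct letter name. Degree 2 of a scale on A must use the letter B.
B# and C are enharmonically the same pitch, but only B# uses the letter B, so it is the correct spelling here.

B#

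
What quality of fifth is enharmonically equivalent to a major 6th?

doubly augmented

A major sixth spans 9 semitones.
A fifth spanning 9 semitones is doubly augmented (the perfect fifth is 7).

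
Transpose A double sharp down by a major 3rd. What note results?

F##

A down a major third is F, so the target letter is F.
From A##, a major third is 4 semitones down: F##.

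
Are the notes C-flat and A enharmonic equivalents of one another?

Two spellings are enharmonically equivalent only if they share a pitch class.
Here Cb → 11, A → 9; 9 ≠ 11, so they are not.

No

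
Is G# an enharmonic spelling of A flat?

Yes

G# = pitch class 8 and Ab = pitch class 8 — the same pitch class, so they are enharmonic equivalents.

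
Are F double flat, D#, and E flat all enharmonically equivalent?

Yes

Fbb is pitch class 3; D# is pitch class 3; Eb is pitch class 3.
All spellings map to pitch class 3, so they are enharmonically equivalent.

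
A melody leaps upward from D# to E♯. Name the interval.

major second

Counting letters D–E gives a second.
D#→E# = 2 semitones, exactly the major second.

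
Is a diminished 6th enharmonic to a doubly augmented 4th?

A diminished sixth spans 7 semitones; a doubly augmented fourth spans 7.
They are enharmonically equivalent.

Yes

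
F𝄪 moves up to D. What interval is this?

diminished sixth

Counting letters F–G–A–B–C–D gives a sixth.
F##→D = 7 semitones, 2 narrower than the major sixth (9), so diminished.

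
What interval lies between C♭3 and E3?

augmented third

Counting letters C–D–E gives a third.
Cb→E = 5 semitones, 1 wider than the major third (4), so augmented.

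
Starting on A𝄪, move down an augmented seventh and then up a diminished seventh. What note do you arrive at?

Ab

An augmented seventh down from A## is B (letter B, 12 semitones down).
A diminished seventh up from B is Ab (letter A, 9 semitones up).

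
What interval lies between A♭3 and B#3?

doubly augmented second

The letter names run A→B, a span of 1 letter step, so the interval is some kind of second.
Ab to B# is 4 semitones. A major second is 2, so 4 makes it doubly augmented.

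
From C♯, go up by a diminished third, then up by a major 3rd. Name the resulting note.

A diminished third up from C# is Eb (letter E, 2 semitones up).
A major third up from Eb is G (letter G, 4 semitones up).

G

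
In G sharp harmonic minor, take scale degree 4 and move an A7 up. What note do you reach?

Scale degree 4 of G# harmonic minor is C#.
An augmented seventh (12 semitones) above C# lands on the letter B, giving B##.

B##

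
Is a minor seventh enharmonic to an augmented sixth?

Yes

A minor seventh spans 10 semitones; an augmented sixth spans 10.
They are enharmonically equivalent.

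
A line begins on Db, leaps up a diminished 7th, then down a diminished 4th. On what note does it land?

A diminished seventh up from Db is Cbb (letter C, 9 semitones up).
A diminished fourth down from Cbb is Gb (letter G, 4 semitones down).

Gb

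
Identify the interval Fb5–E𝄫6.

minor seventh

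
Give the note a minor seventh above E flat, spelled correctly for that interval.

Db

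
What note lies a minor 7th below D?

E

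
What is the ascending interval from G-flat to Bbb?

The letter names run G→B, a span of 2 letter steps, so the interval is some kind of third.
Gb to Bbb is 3 semitones. A major third is 4, so 3 makes it minor.

minor third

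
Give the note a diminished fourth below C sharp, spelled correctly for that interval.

G##

C down a perfect fourth is G, so the target letter is G.
From C#, a diminished fourth is 4 semitones down: G##.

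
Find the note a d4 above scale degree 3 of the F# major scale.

D

Scale degree 3 of F# major is A#.
A diminished fourth (4 semitones) above A# lands on the letter D, giving D.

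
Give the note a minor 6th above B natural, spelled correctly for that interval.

A sixth above B lands on the letter G.
A minor sixth spans 8 semitones, so B moves to pitch class 7. On the letter G that is G.

G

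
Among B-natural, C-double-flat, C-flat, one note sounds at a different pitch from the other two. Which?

In 12-tone equal temperament, enharmonic equivalents share a pitch class. B is pitch class 11; Cbb is pitch class 10; Cb is pitch class 11.
B and Cb share pitch class 11, while Cbb is pitch class 10.

Cbb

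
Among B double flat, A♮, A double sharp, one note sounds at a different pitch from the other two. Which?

A##

In 12-tone equal temperament, enharmonic equivalents share a pitch class. Bbb is pitch class 9; A is pitch class 9; A## is pitch class 11.
Bbb and A share pitch class 9, while A## is pitch class 11.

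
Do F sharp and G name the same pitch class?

No

Two spellings are enharmonically equivalent only if they share a pitch class.
Here F# → 6, G → 7; 6 ≠ 7, so they are not.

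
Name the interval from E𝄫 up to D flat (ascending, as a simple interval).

major seventh

The letter names run E→D, a span of 6 letter steps, so the interval is some kind of seventh.
Ebb to Db is 11 semitones. A major seventh is 11, so 11 makes it major.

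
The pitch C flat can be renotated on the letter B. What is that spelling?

B

Plain B sits at the same pitch as Cb, so on the letter B the same pitch needs a natural: B.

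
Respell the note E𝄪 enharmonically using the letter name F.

F#

Plain F sits 1 semitone below E##, so on the letter F the same pitch needs a sharp: F#.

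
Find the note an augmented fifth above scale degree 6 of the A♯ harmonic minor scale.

Scale degree 6 of A# harmonic minor is F#.
An augmented fifth (8 semitones) above F# lands on the letter C, giving C##.

C##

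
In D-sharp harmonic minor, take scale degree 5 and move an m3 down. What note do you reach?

F##

Scale degree 5 of D# harmonic minor is A#.
A minor third (3 semitones) below A# lands on the letter F, giving F##.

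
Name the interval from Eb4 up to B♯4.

The letter names run E→B, a span of 4 letter steps, so the interval is some kind of fifth.
Eb to B# is 9 semitones. A perfect fifth is 7, so 9 makes it doubly augmented.

doubly augmented fifth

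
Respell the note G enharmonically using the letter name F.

Plain F sits 2 semitones below G, so on the letter F the same pitch needs a double sharp: F##.

F##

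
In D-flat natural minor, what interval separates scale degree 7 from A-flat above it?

major sixth

Scale degree 7 of Db natural minor is Cb.
Cb up to Ab: letters C→A make it a sixth; 9 semitones makes it major.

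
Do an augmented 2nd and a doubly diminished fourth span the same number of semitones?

An augmented second spans 3 semitones; a doubly diminished fourth spans 3.
They are enharmonically equivalent.

Yes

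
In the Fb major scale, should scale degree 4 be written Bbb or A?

Bbb

Each scale degree takes a distinct letter name. Degree 4 of a scale on F must use the letter B.
Bbb and A are enharmonically the same pitch, but only Bbb uses the letter B, so it is the correct spelling here.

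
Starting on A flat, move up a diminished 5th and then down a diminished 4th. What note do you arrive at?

A diminished fifth up from Ab is Ebb (letter E, 6 semitones up).
A diminished fourth down from Ebb is Bb (letter B, 4 semitones down).

Bb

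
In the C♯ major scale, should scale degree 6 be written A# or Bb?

Each scale degree takes a distinct letter name. Degree 6 of a scale on C must use the letter A.
A# and Bb are enharmonically the same pitch, but only A# uses the letter A, so it is the correct spelling here.

A#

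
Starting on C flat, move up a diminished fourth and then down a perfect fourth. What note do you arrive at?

A diminished fourth up from Cb is Fbb (letter F, 4 semitones up).
A perfect fourth down from Fbb is Cbb (letter C, 5 semitones down).

Cbb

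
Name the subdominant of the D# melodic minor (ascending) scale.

The D# melodic minor (ascending) scale runs D# E# F# G# A# B# C##.
Degree 4 is G#.

G#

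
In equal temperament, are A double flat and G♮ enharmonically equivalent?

Yes

Abb is pitch class 7; G is pitch class 7.
All spellings map to pitch class 7, so they are enharmonically equivalent.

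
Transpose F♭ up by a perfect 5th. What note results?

F up a perfect fifth is C, so the target letter is C.
From Fb, a perfect fifth is 7 semitones up: Cb.

Cb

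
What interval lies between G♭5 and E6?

The letter names run G→E, a span of 5 letter steps, so the interval is some kind of sixth.
Gb to E is 10 semitones. A major sixth is 9, so 10 makes it augmented.

augmented sixth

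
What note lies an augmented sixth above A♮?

F##

A sixth above A lands on the letter F.
An augmented sixth spans 10 semitones, so A moves to pitch class 7. On the letter F that is F##.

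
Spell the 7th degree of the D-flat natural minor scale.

The Db natural minor scale runs Db Eb Fb Gb Ab Bbb Cb.
Degree 7 is Cb.

Cb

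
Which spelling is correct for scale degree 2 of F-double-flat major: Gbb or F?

Each scale degree takes a distinct letter name. Degree 2 of a scale on F must use the letter G.
Gbb and F are enharmonically the same pitch, but only Gbb uses the letter G, so it is the correct spelling here.

Gbb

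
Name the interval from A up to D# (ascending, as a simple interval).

augmented fourth

The letter names run A→D, a span of 3 letter steps, so the interval is some kind of fourth.
A to D# is 6 semitones. A perfect fourth is 5, so 6 makes it augmented.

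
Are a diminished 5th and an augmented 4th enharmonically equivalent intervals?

Yes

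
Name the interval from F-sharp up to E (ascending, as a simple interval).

The letter names run F→E, a span of 6 letter steps, so the interval is some kind of seventh.
F# to E is 10 semitones. A major seventh is 11, so 10 makes it minor.

minor seventh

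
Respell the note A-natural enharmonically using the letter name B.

Bbb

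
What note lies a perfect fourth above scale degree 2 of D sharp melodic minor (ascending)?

Scale degree 2 of D# melodic minor (ascending) is E#.
A perfect fourth (5 semitones) above E# lands on the letter A, giving A#.

A#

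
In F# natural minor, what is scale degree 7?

The F# natural minor scale runs F# G# A B C# D E.
Degree 7 is E.

E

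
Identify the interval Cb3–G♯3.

doubly augmented fifth

Counting letters C–D–E–F–G gives a fifth.
Cb→G# = 9 semitones, 2 wider than the perfect fifth (7), so doubly augmented.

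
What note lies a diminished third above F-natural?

Abb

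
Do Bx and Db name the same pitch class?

B## = pitch class 1 and Db = pitch class 1 — the same pitch class, so they are enharmonic equivalents.

Yes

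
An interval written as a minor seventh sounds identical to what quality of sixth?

A minor seventh spans 10 semitones.
A sixth spanning 10 semitones is augmented (the major sixth is 9).

augmented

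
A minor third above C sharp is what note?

E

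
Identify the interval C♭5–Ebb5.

Counting letters C–D–E gives a third.
Cb→Ebb = 3 semitones, 1 narrower than the major third (4), so minor.

minor third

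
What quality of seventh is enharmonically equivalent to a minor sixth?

doubly diminished

A minor sixth spans 8 semitones.
A seventh spanning 8 semitones is doubly diminished (the major seventh is 11).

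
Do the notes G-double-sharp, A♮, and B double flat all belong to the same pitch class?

Yes

G## = pitch class 9 and A = pitch class 9 and Bbb = pitch class 9 — the same pitch class, so they are enharmonic equivalents.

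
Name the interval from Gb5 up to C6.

The letter names run G→C, a span of 3 letter steps, so the interval is some kind of fourth.
Gb to C is 6 semitones. A perfect fourth is 5, so 6 makes it augmented.

augmented fourth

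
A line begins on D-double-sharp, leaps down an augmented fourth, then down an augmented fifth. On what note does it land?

D

An augmented fourth down from D## is A# (letter A, 6 semitones down).
An augmented fifth down from A# is D (letter D, 8 semitones down).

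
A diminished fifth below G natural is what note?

C#

G down a perfect fifth is C, so the target letter is C.
From G, a diminished fifth is 6 semitones down: C#.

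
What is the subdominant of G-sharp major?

C#

The G# major scale runs G# A# B# C# D# E# F##.
Degree 4 is C#.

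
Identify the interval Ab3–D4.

Counting letters A–B–C–D gives a fourth.
Ab→D = 6 semitones, 1 wider than the perfect fourth (5), so augmented.

augmented fourth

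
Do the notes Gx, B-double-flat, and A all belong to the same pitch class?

Yes

G## is pitch class 9; Bbb is pitch class 9; A is pitch class 9.
All spellings map to pitch class 9, so they are enharmonically equivalent.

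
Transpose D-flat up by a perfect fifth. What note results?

Ab

A fifth above D lands on the letter A.
A perfect fifth spans 7 semitones, so Db moves to pitch class 8. On the letter A that is Ab.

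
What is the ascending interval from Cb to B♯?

doubly augmented seventh

The letter names run C→B, a span of 6 letter steps, so the interval is some kind of seventh.
Cb to B# is 13 semitones. A major seventh is 11, so 13 makes it doubly augmented.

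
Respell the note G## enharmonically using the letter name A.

A

G## is pitch class 9. The letter A alone is pitch class 9.
Pitch class 9 on A needs no accidental: A.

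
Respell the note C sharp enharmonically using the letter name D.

Db

C# is pitch class 1. The letter D alone is pitch class 2.
To reach pitch class 1 from D requires an offset of -1 semitone, i.e. flat: Db.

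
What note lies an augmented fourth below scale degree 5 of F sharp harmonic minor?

G

Scale degree 5 of F# harmonic minor is C#.
An augmented fourth (6 semitones) below C# lands on the letter G, giving G.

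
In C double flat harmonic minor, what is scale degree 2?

Dbb

Degree 2 takes the letter 1 step above C, which is D.
In harmonic minor, degree 2 sits 2 semitones above the tonic. Cbb + 2 semitones is pitch class 0, spelled on D as Dbb.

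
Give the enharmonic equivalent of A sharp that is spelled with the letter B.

Bb

A# is pitch class 10. The letter B alone is pitch class 11.
To reach pitch class 10 from B requires an offset of -1 semitone, i.e. flat: Bb.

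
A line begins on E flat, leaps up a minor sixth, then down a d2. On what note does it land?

B

A minor sixth up from Eb is Cb (letter C, 8 semitones up).
A diminished second down from Cb is B (letter B, 0 semitones down).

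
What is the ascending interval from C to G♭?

The letter names run C→G, a span of 4 letter steps, so the interval is some kind of fifth.
C to Gb is 6 semitones. A perfect fifth is 7, so 6 makes it diminished.

diminished fifth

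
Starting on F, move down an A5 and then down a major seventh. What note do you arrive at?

Cbb

An augmented fifth down from F is Bbb (letter B, 8 semitones down).
A major seventh down from Bbb is Cbb (letter C, 11 semitones down).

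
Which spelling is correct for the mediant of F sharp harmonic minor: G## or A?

Each scale degree takes a distinct letter name. Degree 3 of a scale on F must use the letter A.
A and G## are enharmonically the same pitch, but only A uses the letter A, so it is the correct spelling here.

A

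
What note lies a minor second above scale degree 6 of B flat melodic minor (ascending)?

Scale degree 6 of Bb melodic minor (ascending) is G.
A minor second (1 semitone) above G lands on the letter A, giving Ab.

Ab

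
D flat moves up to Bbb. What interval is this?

Counting letters D–E–F–G–A–B gives a sixth.
Db→Bbb = 8 semitones, 1 narrower than the major sixth (9), so minor.

minor sixth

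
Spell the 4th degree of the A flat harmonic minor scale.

Db

The Ab harmonic minor scale runs Ab Bb Cb Db Eb Fb G.
Degree 4 is Db.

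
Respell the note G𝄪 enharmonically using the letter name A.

A

G## is pitch class 9. The letter A alone is pitch class 9.
Pitch class 9 on A needs no accidental: A.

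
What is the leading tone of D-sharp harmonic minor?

The D# harmonic minor scale runs D# E# F# G# A# B C##.
Degree 7 is C##.

C##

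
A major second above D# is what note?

D up a major second is E, so the target letter is E.
From D#, a major second is 2 semitones up: E#.

E#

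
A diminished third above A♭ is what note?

Cbb

A third above A lands on the letter C.
A diminished third spans 2 semitones, so Ab moves to pitch class 10. On the letter C that is Cbb.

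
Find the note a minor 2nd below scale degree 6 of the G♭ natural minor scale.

Scale degree 6 of Gb natural minor is Ebb.
A minor second (1 semitone) below Ebb lands on the letter D, giving Db.

Db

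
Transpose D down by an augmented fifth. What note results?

Gb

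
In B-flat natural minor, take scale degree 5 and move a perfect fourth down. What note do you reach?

C

Scale degree 5 of Bb natural minor is F.
A perfect fourth (5 semitones) below F lands on the letter C, giving C.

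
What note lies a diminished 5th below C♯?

F##

A fifth below C lands on the letter F.
A diminished fifth spans 6 semitones, so C# moves to pitch class 7. On the letter F that is F##.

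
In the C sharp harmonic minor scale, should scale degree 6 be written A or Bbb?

Each scale degree takes a distinct letter name. Degree 6 of a scale on C must use the letter A.
A and Bbb are enharmonically the same pitch, but only A uses the letter A, so it is the correct spelling here.

A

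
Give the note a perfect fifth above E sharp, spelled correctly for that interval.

B#

E up a perfect fifth is B, so the target letter is B.
From E#, a perfect fifth is 7 semitones up: B#.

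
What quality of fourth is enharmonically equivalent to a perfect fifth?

A perfect fifth spans 7 semitones.
A fourth spanning 7 semitones is doubly augmented (the perfect fourth is 5).

doubly augmented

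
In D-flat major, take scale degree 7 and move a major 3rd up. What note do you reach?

E

Scale degree 7 of Db major is C.
A major third (4 semitones) above C lands on the letter E, giving E.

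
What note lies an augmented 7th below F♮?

Gbb

A seventh below F lands on the letter G.
An augmented seventh spans 12 semitones, so F moves to pitch class 5. On the letter G that is Gbb.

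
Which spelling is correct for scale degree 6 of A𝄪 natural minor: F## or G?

F##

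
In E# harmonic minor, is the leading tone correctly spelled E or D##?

D##

Each scale degree takes a distinct letter name. Degree 7 of a scale on E must use the letter D.
D## and E are enharmonically the same pitch, but only D## uses the letter D, so it is the correct spelling here.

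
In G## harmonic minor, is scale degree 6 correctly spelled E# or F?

E#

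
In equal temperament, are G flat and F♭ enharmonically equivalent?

Gb is pitch class 6; Fb is pitch class 4.
The pitch classes differ (6 vs. 4), so they are not enharmonic equivalents.

No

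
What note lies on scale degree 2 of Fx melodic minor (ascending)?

Degree 2 takes the letter 1 step above F, which is G.
In melodic minor (ascending), degree 2 sits 2 semitones above the tonic. F## + 2 semitones is pitch class 9, spelled on G as G##.

G##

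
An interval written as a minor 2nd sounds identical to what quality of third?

A minor second spans 1 semitone.
A third spanning 1 semitone is doubly diminished (the major third is 4).

doubly diminished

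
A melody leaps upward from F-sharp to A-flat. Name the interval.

The letter names run F→A, a span of 2 letter steps, so the interval is some kind of third.
F# to Ab is 2 semitones. A major third is 4, so 2 makes it diminished.

diminished third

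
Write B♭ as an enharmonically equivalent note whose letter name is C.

Cbb

Bb is pitch class 10. The letter C alone is pitch class 0.
To reach pitch class 10 from C requires an offset of -2 semitones, i.e. double flat: Cbb.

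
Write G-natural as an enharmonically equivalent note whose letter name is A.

Abb

Plain A sits 2 semitones above G, so on the letter A the same pitch needs a double flat: Abb.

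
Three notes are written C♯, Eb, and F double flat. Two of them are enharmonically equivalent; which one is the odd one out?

In 12-tone equal temperament, enharmonic equivalents share a pitch class. C# is pitch class 1; Eb is pitch class 3; Fbb is pitch class 3.
Eb and Fbb share pitch class 3, while C# is pitch class 1.

C#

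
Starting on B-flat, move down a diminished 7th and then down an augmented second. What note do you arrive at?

Bb

A diminished seventh down from Bb is C# (letter C, 9 semitones down).
An augmented second down from C# is Bb (letter B, 3 semitones down).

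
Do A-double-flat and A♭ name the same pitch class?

No

Two spellings are enharmonically equivalent only if they share a pitch class.
Here Abb → 7, Ab → 8; 7 ≠ 8, so they are not.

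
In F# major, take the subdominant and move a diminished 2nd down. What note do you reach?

The subdominant of F# major is B.
A diminished second (0 semitones) below B lands on the letter A, giving A##.

A##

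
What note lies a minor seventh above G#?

F#

A seventh above G lands on the letter F.
A minor seventh spans 10 semitones, so G# moves to pitch class 6. On the letter F that is F#.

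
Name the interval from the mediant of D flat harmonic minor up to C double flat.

diminished fifth

The mediant of Db harmonic minor is Fb.
Fb up to Cbb: letters F→C make it a fifth; 6 semitones makes it diminished.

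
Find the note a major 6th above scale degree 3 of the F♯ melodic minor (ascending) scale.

F#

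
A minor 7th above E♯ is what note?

A seventh above E lands on the letter D.
A minor seventh spans 10 semitones, so E# moves to pitch class 3. On the letter D that is D#.

D#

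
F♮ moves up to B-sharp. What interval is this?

doubly augmented fourth

Counting letters F–G–A–B gives a fourth.
F→B# = 7 semitones, 2 wider than the perfect fourth (5), so doubly augmented.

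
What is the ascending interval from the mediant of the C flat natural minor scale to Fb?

The mediant of Cb natural minor is Ebb.
Ebb up to Fb: letters E→F make it a second; 2 semitones makes it major.

major second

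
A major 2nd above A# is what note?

B#

A second above A lands on the letter B.
A major second spans 2 semitones, so A# moves to pitch class 0. On the letter B that is B#.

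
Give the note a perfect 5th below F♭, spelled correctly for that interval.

F down a perfect fifth is Bb, so the target letter is B.
From Fb, a perfect fifth is 7 semitones down: Bbb.

Bbb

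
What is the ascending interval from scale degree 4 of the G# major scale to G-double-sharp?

Scale degree 4 of G# major is C#.
C# up to G##: letters C→G make it a fifth; 8 semitones makes it augmented.

augmented fifth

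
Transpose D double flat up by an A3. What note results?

D up a major third is F#, so the target letter is F.
From Dbb, an augmented third is 5 semitones up: F.

F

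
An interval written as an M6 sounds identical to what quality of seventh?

A major sixth spans 9 semitones.
A seventh spanning 9 semitones is diminished (the major seventh is 11).

diminished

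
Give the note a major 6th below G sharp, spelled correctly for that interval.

G down a major sixth is Bb, so the target letter is B.
From G#, a major sixth is 9 semitones down: B.

B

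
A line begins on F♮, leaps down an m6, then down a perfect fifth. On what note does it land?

A minor sixth down from F is A (letter A, 8 semitones down).
A perfect fifth down from A is D (letter D, 7 semitones down).

D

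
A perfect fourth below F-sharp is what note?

C#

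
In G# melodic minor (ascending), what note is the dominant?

D#

Degree 5 takes the letter 4 steps above G, which is D.
In melodic minor (ascending), degree 5 sits 7 semitones above the tonic. G# + 7 semitones is pitch class 3, spelled on D as D#.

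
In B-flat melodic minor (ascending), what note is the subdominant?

Eb

Degree 4 takes the letter 3 steps above B, which is E.
In melodic minor (ascending), degree 4 sits 5 semitones above the tonic. Bb + 5 semitones is pitch class 3, spelled on E as Eb.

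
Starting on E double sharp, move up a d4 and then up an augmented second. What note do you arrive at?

B##

A diminished fourth up from E## is A# (letter A, 4 semitones up).
An augmented second up from A# is B## (letter B, 3 semitones up).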